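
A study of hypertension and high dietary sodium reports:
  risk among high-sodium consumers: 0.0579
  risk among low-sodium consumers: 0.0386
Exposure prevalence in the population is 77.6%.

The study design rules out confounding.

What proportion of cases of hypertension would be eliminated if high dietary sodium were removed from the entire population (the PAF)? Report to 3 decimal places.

PAF ≈ 0.280

Let p₁ = 0.0579, p₀ = 0.0386.
Overall risk P(Y=1) = π·p₁ + (1−π)·p₀ = 0.776×0.0579 + 0.224×0.0386 = 0.053577.
Under exogeneity, PAF = [P(Y=1) − p₀] / P(Y=1).
PAF = (0.053577 − 0.0386) / 0.053577 ≈ 0.2795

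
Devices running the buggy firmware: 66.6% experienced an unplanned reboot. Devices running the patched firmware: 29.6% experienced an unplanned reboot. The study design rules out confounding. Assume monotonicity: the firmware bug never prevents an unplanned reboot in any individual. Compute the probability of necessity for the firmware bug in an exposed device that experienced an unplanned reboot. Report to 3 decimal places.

p₁ = 0.666, p₀ = 0.296.
Under exogeneity and monotonicity, PN = (p₁ − p₀) / p₁.
PN = (0.666 − 0.296) / 0.666 = 0.37 / 0.666 ≈ 0.5556

PN ≈ 0.556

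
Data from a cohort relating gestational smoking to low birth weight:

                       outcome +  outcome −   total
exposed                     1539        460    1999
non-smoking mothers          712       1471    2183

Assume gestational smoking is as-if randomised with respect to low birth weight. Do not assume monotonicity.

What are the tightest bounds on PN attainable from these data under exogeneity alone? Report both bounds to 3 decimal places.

p₁ = P(outcome | exposed) = 1539/1999 = 0.76988
p₀ = P(outcome | unexposed) = 712/2183 = 0.32616
Under exogeneity alone the bounds on PN are max{0,(p₁−p₀)/p₁} ≤ PN ≤ min{1,(1−p₀)/p₁}.
  lower = (p₁ − p₀)/p₁ = 0.44373 / 0.76988 ≈ 0.5764
  upper = min{1, (1 − p₀)/p₁} = 0.67384 / 0.76988 ≈ 0.8753

0.576 ≤ PN ≤ 0.875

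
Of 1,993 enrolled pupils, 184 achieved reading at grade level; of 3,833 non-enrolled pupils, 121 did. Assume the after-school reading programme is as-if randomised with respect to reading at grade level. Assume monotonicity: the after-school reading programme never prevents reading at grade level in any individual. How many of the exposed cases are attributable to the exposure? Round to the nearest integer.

about 121 cases

p₁ = P(outcome | exposed) = 184/1993 = 0.092323
p₀ = P(outcome | unexposed) = 121/3833 = 0.031568
PN = (p₁ − p₀)/p₁ = (0.092323 − 0.031568) / 0.092323 ≈ 0.65807.
Attributable cases ≈ PN × (exposed cases) = 0.65807 × 184 ≈ 121.09.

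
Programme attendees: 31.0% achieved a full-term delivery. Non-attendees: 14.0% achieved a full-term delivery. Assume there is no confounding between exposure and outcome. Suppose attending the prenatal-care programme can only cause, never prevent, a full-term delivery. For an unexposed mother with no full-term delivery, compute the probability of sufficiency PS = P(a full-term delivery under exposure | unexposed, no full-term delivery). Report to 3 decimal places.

PS ≈ 0.198

p₁ = 0.31, p₀ = 0.14.
Under exogeneity and monotonicity, PS = (p₁ − p₀) / (1 − p₀).
PS = (0.31 − 0.14) / (1 − 0.14) = 0.17 / 0.86 ≈ 0.1977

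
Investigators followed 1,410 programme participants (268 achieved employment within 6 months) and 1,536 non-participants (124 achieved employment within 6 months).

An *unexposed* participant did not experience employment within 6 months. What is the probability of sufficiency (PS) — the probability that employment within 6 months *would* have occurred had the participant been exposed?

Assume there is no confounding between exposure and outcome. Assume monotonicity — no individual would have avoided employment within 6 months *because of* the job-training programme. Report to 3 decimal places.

PS ≈ 0.119

p₁ = P(outcome | exposed) = 268/1410 = 0.19007
p₀ = P(outcome | unexposed) = 124/1536 = 0.080729
Under exogeneity and monotonicity, PS = (p₁ − p₀) / (1 − p₀).
PS = (0.19007 − 0.080729) / (1 − 0.080729) = 0.10934 / 0.91927 ≈ 0.1189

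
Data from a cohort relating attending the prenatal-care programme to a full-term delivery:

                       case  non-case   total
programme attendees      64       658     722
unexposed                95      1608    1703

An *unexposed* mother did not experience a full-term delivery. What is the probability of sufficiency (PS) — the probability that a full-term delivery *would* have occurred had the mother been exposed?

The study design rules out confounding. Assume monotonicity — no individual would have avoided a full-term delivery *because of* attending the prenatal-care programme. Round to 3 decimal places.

p₁ = P(outcome | exposed) = 64/722 = 0.088643
p₀ = P(outcome | unexposed) = 95/1703 = 0.055784
Under exogeneity and monotonicity, PS = (p₁ − p₀)/(1 − p₀).
PS = (0.088643 − 0.055784) / 0.94422 ≈ 0.0348

PS ≈ 0.035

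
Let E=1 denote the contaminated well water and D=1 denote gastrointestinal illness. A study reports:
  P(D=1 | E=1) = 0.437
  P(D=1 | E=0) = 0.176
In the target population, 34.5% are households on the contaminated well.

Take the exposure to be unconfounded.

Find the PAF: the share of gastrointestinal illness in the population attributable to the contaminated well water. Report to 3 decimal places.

Let p₁ = 0.437, p₀ = 0.176.
Overall risk P(Y=1) = π·p₁ + (1−π)·p₀ = 0.345×0.437 + 0.655×0.176 = 0.26604.
Under exogeneity, PAF = [P(Y=1) − p₀] / P(Y=1).
PAF = (0.26604 − 0.176) / 0.26604 ≈ 0.3385

PAF ≈ 0.338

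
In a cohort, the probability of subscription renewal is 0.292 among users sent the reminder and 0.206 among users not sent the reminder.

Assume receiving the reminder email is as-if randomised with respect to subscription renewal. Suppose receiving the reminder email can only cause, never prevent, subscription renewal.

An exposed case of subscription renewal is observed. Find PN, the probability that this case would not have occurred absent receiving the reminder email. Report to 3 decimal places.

Let p₁ = 0.292, p₀ = 0.206.
Under exogeneity and monotonicity, PN = (p₁ − p₀) / p₁.
PN = (0.292 − 0.206) / 0.292 = 0.086 / 0.292 ≈ 0.2945

PN ≈ 0.295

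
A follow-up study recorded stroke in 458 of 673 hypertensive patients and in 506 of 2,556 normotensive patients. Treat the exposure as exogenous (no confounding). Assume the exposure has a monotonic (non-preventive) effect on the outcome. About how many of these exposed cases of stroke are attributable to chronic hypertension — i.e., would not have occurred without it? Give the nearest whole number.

p₁ = P(outcome | exposed) = 458/673 = 0.68053
p₀ = P(outcome | unexposed) = 506/2556 = 0.19797
PN = (p₁ − p₀)/p₁ = (0.68053 − 0.19797) / 0.68053 ≈ 0.70910.
Attributable cases ≈ PN × (exposed cases) = 0.70910 × 458 ≈ 324.77.

about 325 cases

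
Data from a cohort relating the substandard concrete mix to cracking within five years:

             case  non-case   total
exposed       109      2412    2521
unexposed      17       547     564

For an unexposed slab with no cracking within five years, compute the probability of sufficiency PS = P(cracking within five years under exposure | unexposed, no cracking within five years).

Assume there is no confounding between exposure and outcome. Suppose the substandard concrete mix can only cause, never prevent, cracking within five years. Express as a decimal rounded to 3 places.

PS ≈ 0.014

p₁ = P(outcome | exposed) = 109/2521 = 0.043237
p₀ = P(outcome | unexposed) = 17/564 = 0.030142
Under exogeneity and monotonicity, PS = (p₁ − p₀)/(1 − p₀).
PS = (0.043237 − 0.030142) / 0.96986 ≈ 0.0135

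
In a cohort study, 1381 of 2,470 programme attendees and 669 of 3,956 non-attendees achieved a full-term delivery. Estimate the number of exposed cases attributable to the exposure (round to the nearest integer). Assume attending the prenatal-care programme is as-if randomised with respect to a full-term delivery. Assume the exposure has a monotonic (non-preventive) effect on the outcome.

p₁ = P(outcome | exposed) = 1381/2470 = 0.55911
p₀ = P(outcome | unexposed) = 669/3956 = 0.16911
PN = (p₁ − p₀)/p₁ = (0.55911 − 0.16911) / 0.55911 ≈ 0.69754.
Attributable cases ≈ PN × (exposed cases) = 0.69754 × 1381 ≈ 963.30.

about 963 cases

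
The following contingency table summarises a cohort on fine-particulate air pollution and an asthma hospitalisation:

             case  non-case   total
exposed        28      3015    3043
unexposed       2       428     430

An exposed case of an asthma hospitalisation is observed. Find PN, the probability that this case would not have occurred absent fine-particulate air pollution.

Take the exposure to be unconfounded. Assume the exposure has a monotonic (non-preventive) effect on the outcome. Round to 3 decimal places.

p₁ = P(outcome | exposed) = 28/3043 = 0.0092014
p₀ = P(outcome | unexposed) = 2/430 = 0.0046512
Under exogeneity and monotonicity, PN = (p₁ − p₀)/p₁.
PN = (0.0092014 − 0.0046512) / 0.0092014 ≈ 0.4945

PN ≈ 0.495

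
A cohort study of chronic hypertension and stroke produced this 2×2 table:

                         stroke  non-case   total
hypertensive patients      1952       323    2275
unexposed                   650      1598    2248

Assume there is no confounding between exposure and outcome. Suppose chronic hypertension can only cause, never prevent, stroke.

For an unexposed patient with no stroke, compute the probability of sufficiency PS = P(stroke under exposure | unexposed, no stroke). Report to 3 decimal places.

p₁ = P(outcome | exposed) = 1952/2275 = 0.85802
p₀ = P(outcome | unexposed) = 650/2248 = 0.28915
Under exogeneity and monotonicity, PS = (p₁ − p₀) / (1 − p₀).
PS = (0.85802 − 0.28915) / (1 − 0.28915) = 0.56888 / 0.71085 ≈ 0.8003

PS ≈ 0.800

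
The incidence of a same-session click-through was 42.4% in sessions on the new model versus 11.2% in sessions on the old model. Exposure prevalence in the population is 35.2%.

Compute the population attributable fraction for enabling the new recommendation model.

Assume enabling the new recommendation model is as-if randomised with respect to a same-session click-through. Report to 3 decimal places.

p₁ = 0.424, p₀ = 0.112.
Overall risk P(Y=1) = π·p₁ + (1−π)·p₀ = 0.352×0.424 + 0.648×0.112 = 0.22182.
Under exogeneity, PAF = [P(Y=1) − p₀] / P(Y=1).
PAF = (0.22182 − 0.112) / 0.22182 ≈ 0.4951

PAF ≈ 0.495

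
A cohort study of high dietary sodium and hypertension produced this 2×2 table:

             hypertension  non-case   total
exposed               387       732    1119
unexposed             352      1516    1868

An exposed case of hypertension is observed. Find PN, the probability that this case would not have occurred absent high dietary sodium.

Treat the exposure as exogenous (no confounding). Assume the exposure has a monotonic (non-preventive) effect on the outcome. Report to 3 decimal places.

PN ≈ 0.455

p₁ = P(outcome | exposed) = 387/1119 = 0.34584
p₀ = P(outcome | unexposed) = 352/1868 = 0.18844
Under exogeneity and monotonicity, PN = (p₁ − p₀) / p₁.
PN = (0.34584 − 0.18844) / 0.34584 = 0.15741 / 0.34584 ≈ 0.4551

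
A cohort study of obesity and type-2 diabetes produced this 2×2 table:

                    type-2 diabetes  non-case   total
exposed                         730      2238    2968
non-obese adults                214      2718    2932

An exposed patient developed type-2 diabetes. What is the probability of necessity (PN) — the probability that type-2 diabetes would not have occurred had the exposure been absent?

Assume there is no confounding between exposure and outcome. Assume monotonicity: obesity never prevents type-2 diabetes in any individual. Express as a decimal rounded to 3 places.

p₁ = P(outcome | exposed) = 730/2968 = 0.24596
p₀ = P(outcome | unexposed) = 214/2932 = 0.072988
Under exogeneity and monotonicity, PN = (p₁ − p₀) / p₁.
PN = (0.24596 − 0.072988) / 0.24596 = 0.17297 / 0.24596 ≈ 0.7032

PN ≈ 0.703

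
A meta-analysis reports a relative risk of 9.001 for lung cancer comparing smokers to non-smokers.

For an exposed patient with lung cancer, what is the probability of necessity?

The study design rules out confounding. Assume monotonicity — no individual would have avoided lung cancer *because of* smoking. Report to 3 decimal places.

Under exogeneity and monotonicity, PN = (RR − 1) / RR = 1 − 1/RR.
PN = (9.001 − 1) / 9.001 = 8.001 / 9.001 ≈ 0.8889

PN ≈ 0.889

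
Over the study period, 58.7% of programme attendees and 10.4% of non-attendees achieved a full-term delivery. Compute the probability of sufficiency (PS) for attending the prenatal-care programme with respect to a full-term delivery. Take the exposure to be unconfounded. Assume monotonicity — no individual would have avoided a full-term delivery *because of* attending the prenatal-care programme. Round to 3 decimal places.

PS ≈ 0.539

p₁ = 0.587, p₀ = 0.104.
Under exogeneity and monotonicity, PS = (p₁ − p₀) / (1 − p₀).
PS = (0.587 − 0.104) / (1 − 0.104) = 0.483 / 0.896 ≈ 0.5391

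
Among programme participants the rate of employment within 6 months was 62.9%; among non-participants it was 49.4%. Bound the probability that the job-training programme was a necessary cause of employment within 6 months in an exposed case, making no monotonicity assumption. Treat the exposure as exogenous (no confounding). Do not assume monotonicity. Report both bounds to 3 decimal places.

0.215 ≤ PN ≤ 0.804

p₁ = 0.629, p₀ = 0.494.
Under exogeneity alone the bounds on PN are max{0,(p₁−p₀)/p₁} ≤ PN ≤ min{1,(1−p₀)/p₁}.
  lower = (p₁ − p₀)/p₁ = 0.135 / 0.629 ≈ 0.2146
  upper = min{1, (1 − p₀)/p₁} = 0.506 / 0.629 ≈ 0.8045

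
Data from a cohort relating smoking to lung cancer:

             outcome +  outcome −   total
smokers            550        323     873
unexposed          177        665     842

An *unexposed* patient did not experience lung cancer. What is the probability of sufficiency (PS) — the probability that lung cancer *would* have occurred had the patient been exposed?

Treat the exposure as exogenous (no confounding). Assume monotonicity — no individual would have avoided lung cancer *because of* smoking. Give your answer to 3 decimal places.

p₁ = P(outcome | exposed) = 550/873 = 0.63001
p₀ = P(outcome | unexposed) = 177/842 = 0.21021
Under exogeneity and monotonicity, PS = (p₁ − p₀) / (1 − p₀).
PS = (0.63001 − 0.21021) / (1 − 0.21021) = 0.4198 / 0.78979 ≈ 0.5315

PS ≈ 0.532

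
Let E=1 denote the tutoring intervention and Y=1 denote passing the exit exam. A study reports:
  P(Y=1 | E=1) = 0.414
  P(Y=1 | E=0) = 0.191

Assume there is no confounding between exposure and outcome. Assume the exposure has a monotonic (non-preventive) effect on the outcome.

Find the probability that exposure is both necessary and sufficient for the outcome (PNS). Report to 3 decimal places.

Let p₁ = 0.414, p₀ = 0.191.
Under exogeneity and monotonicity, PNS = p₁ − p₀.
PNS = 0.414 − 0.191 = 0.223

PNS ≈ 0.223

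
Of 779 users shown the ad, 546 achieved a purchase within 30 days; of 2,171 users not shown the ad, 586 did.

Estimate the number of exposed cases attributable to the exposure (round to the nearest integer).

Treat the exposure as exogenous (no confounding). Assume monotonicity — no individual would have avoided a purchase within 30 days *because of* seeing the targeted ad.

about 336 cases

p₁ = P(outcome | exposed) = 546/779 = 0.7009
p₀ = P(outcome | unexposed) = 586/2171 = 0.26992
PN = (p₁ − p₀)/p₁ = (0.7009 − 0.26992) / 0.7009 ≈ 0.61489.
Attributable cases ≈ PN × (exposed cases) = 0.61489 × 546 ≈ 335.73.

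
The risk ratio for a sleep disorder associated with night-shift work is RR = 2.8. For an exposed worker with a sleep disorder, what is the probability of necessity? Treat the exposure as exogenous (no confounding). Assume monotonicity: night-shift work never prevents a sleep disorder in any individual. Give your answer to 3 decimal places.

Under exogeneity and monotonicity, PN = (RR − 1) / RR = 1 − 1/RR.
PN = (2.8 − 1) / 2.8 = 1.8 / 2.8 ≈ 0.6429

PN ≈ 0.643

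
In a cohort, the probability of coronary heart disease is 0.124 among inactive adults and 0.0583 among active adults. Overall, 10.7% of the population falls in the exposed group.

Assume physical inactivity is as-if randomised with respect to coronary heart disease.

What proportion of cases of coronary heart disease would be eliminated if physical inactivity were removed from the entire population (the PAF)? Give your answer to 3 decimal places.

Let p₁ = 0.124, p₀ = 0.0583.
Overall risk P(Y=1) = π·p₁ + (1−π)·p₀ = 0.107×0.124 + 0.893×0.0583 = 0.06533.
Under exogeneity, PAF = [P(Y=1) − p₀] / P(Y=1).
PAF = (0.06533 − 0.0583) / 0.06533 ≈ 0.1076

PAF ≈ 0.108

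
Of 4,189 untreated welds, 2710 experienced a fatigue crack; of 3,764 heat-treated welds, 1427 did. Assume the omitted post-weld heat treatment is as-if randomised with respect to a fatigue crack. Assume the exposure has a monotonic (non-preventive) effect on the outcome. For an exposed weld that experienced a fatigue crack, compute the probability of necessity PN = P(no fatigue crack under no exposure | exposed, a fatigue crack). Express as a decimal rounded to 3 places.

PN ≈ 0.414

p₁ = P(outcome | exposed) = 2710/4189 = 0.64693
p₀ = P(outcome | unexposed) = 1427/3764 = 0.37912
Under exogeneity and monotonicity, PN = (p₁ − p₀) / p₁.
PN = (0.64693 − 0.37912) / 0.64693 = 0.26781 / 0.64693 ≈ 0.4140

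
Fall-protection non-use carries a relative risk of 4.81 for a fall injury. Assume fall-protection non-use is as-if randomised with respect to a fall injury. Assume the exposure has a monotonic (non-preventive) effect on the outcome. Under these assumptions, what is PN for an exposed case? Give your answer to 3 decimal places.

Under exogeneity and monotonicity, PN = (RR − 1) / RR = 1 − 1/RR.
PN = (4.81 − 1) / 4.81 = 3.81 / 4.81 ≈ 0.7921

PN ≈ 0.792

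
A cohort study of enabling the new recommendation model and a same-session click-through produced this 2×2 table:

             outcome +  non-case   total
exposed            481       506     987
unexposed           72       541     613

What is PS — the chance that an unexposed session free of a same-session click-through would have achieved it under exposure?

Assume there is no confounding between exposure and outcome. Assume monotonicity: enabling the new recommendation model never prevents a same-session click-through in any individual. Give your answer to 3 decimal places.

p₁ = P(outcome | exposed) = 481/987 = 0.48734
p₀ = P(outcome | unexposed) = 72/613 = 0.11746
Under exogeneity and monotonicity, PS = (p₁ − p₀)/(1 − p₀).
PS = (0.48734 − 0.11746) / 0.88254 ≈ 0.4191

PS ≈ 0.419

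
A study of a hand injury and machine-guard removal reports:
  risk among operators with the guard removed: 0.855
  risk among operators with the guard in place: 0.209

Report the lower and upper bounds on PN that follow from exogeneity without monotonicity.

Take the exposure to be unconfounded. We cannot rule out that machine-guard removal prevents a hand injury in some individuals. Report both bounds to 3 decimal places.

0.756 ≤ PN ≤ 0.925

Let p₁ = 0.855, p₀ = 0.209.
Under exogeneity alone the bounds on PN are max{0,(p₁−p₀)/p₁} ≤ PN ≤ min{1,(1−p₀)/p₁}.
  lower = (p₁ − p₀)/p₁ = 0.646 / 0.855 ≈ 0.7556
  upper = min{1, (1 − p₀)/p₁} = 0.791 / 0.855 ≈ 0.9251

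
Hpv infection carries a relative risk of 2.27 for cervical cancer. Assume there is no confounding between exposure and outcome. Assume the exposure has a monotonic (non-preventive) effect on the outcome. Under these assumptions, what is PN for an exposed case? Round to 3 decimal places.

Under exogeneity and monotonicity, PN = (RR − 1) / RR = 1 − 1/RR.
PN = (2.27 − 1) / 2.27 = 1.27 / 2.27 ≈ 0.5595

PN ≈ 0.559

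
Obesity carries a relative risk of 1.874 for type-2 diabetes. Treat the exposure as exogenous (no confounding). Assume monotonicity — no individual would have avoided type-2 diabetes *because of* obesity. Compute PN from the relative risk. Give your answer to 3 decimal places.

Under exogeneity and monotonicity, PN = (RR − 1) / RR = 1 − 1/RR.
PN = (1.874 − 1) / 1.874 = 0.874 / 1.874 ≈ 0.4664

PN ≈ 0.466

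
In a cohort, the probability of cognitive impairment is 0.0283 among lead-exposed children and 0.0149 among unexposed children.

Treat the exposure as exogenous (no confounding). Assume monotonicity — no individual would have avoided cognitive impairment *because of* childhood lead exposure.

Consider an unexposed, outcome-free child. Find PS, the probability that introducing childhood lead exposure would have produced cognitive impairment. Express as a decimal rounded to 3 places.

PS ≈ 0.014

Let p₁ = 0.0283, p₀ = 0.0149.
Under exogeneity and monotonicity, PS = (p₁ − p₀) / (1 − p₀).
PS = (0.0283 − 0.0149) / (1 − 0.0149) = 0.0134 / 0.9851 ≈ 0.0136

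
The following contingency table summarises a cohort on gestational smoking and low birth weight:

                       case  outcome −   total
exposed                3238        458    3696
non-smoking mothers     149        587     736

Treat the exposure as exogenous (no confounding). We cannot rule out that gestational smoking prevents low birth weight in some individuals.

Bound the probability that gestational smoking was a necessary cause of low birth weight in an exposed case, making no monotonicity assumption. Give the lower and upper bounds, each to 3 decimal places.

0.769 ≤ PN ≤ 0.910

p₁ = P(outcome | exposed) = 3238/3696 = 0.87608
p₀ = P(outcome | unexposed) = 149/736 = 0.20245
Under exogeneity alone the bounds on PN are max{0,(p₁−p₀)/p₁} ≤ PN ≤ min{1,(1−p₀)/p₁}.
  lower = (p₁ − p₀)/p₁ = 0.67364 / 0.87608 ≈ 0.7689
  upper = min{1, (1 − p₀)/p₁} = 0.79755 / 0.87608 ≈ 0.9104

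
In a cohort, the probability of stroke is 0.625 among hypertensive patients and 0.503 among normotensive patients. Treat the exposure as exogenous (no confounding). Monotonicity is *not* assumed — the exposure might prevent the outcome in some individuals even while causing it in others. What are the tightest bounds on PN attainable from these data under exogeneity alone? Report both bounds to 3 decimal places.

Let p₁ = 0.625, p₀ = 0.503.
Under exogeneity alone the bounds on PN are max{0,(p₁−p₀)/p₁} ≤ PN ≤ min{1,(1−p₀)/p₁}.
  lower = (p₁ − p₀)/p₁ = 0.122 / 0.625 ≈ 0.1952
  upper = min{1, (1 − p₀)/p₁} = 0.497 / 0.625 ≈ 0.7952

0.195 ≤ PN ≤ 0.795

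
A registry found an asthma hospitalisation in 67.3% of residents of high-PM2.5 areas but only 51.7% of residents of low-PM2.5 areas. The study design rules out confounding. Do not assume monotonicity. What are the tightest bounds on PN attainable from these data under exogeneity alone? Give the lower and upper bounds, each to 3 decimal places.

0.232 ≤ PN ≤ 0.718

p₁ = 0.673, p₀ = 0.517.
Under exogeneity alone the bounds on PN are max{0,(p₁−p₀)/p₁} ≤ PN ≤ min{1,(1−p₀)/p₁}.
  lower = (p₁ − p₀)/p₁ = 0.156 / 0.673 ≈ 0.2318
  upper = min{1, (1 − p₀)/p₁} = 0.483 / 0.673 ≈ 0.7177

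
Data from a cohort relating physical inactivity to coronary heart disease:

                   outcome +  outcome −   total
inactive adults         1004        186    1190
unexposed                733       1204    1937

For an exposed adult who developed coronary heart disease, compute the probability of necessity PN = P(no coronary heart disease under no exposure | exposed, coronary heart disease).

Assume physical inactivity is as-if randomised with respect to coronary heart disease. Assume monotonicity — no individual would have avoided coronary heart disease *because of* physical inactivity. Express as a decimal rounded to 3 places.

p₁ = P(outcome | exposed) = 1004/1190 = 0.8437
p₀ = P(outcome | unexposed) = 733/1937 = 0.37842
Under exogeneity and monotonicity, PN = (p₁ − p₀)/p₁.
PN = (0.8437 − 0.37842) / 0.8437 ≈ 0.5515

PN ≈ 0.551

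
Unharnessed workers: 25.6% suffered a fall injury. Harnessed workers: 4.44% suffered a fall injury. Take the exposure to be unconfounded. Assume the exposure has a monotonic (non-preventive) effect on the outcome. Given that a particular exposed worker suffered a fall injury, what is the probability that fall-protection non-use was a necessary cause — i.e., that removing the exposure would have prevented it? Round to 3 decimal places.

p₁ = 0.256, p₀ = 0.0444.
Under exogeneity and monotonicity, PN = (p₁ − p₀) / p₁.
PN = (0.256 − 0.0444) / 0.256 = 0.2116 / 0.256 ≈ 0.8266

PN ≈ 0.827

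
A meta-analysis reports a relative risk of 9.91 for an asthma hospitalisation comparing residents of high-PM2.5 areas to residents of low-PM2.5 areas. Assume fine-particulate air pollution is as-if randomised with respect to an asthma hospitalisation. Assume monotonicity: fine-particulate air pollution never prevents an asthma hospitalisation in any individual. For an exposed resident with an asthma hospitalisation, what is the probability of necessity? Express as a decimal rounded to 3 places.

PN ≈ 0.899

Under exogeneity and monotonicity, PN = (RR − 1) / RR = 1 − 1/RR.
PN = (9.91 − 1) / 9.91 = 8.91 / 9.91 ≈ 0.8991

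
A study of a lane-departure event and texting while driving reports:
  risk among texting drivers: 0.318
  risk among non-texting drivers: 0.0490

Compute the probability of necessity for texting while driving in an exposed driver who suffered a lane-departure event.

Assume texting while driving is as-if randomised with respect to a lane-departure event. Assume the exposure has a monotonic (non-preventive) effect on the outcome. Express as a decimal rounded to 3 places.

Let p₁ = 0.318, p₀ = 0.049.
Under exogeneity and monotonicity, PN = (p₁ − p₀) / p₁.
PN = (0.318 − 0.049) / 0.318 = 0.269 / 0.318 ≈ 0.8459

PN ≈ 0.846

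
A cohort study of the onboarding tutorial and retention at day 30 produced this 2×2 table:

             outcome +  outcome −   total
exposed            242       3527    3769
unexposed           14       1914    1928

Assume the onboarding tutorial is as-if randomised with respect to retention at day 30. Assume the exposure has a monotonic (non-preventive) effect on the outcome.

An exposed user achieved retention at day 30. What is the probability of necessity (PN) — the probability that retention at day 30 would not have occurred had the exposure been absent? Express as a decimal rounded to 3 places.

p₁ = P(outcome | exposed) = 242/3769 = 0.064208
p₀ = P(outcome | unexposed) = 14/1928 = 0.0072614
Under exogeneity and monotonicity, PN = (p₁ − p₀) / p₁.
PN = (0.064208 − 0.0072614) / 0.064208 = 0.056947 / 0.064208 ≈ 0.8869

PN ≈ 0.887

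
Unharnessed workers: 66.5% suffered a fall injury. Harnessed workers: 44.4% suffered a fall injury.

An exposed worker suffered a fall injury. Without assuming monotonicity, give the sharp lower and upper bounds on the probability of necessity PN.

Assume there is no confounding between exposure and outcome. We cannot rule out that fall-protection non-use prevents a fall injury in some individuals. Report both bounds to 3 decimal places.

p₁ = 0.665, p₀ = 0.444.
Under exogeneity alone the bounds on PN are max{0,(p₁−p₀)/p₁} ≤ PN ≤ min{1,(1−p₀)/p₁}.
  lower = (p₁ − p₀)/p₁ = 0.221 / 0.665 ≈ 0.3323
  upper = min{1, (1 − p₀)/p₁} = 0.556 / 0.665 ≈ 0.8361

0.332 ≤ PN ≤ 0.836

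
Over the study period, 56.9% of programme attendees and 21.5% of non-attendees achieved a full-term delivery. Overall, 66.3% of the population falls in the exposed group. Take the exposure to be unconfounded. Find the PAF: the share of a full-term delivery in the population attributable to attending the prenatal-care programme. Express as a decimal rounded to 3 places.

PAF ≈ 0.522

p₁ = 0.569, p₀ = 0.215.
Overall risk P(Y=1) = π·p₁ + (1−π)·p₀ = 0.663×0.569 + 0.337×0.215 = 0.4497.
Under exogeneity, PAF = [P(Y=1) − p₀] / P(Y=1).
PAF = (0.4497 − 0.215) / 0.4497 ≈ 0.5219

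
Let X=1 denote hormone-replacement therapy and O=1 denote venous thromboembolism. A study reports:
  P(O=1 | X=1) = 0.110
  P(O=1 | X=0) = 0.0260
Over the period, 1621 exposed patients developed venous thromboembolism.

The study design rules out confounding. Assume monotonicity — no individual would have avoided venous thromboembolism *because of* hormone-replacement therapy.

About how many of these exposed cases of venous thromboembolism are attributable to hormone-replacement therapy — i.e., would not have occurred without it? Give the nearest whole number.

Let p₁ = 0.11, p₀ = 0.026.
PN = (p₁ − p₀)/p₁ = (0.11 − 0.026) / 0.11 ≈ 0.76364.
Attributable cases ≈ PN × (exposed cases) = 0.76364 × 1621 ≈ 1237.85.

about 1238 cases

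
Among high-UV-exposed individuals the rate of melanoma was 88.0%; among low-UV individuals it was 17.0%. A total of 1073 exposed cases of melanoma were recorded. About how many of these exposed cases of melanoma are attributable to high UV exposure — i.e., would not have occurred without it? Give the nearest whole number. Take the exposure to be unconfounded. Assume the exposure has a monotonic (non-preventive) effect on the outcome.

p₁ = 0.88, p₀ = 0.17.
PN = (p₁ − p₀)/p₁ = (0.88 − 0.17) / 0.88 ≈ 0.80682.
Attributable cases ≈ PN × (exposed cases) = 0.80682 × 1073 ≈ 865.72.

about 866 cases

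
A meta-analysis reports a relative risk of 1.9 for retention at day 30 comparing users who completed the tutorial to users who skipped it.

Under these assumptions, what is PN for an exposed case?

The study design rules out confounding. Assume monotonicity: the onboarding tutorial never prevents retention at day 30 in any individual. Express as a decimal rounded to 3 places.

Under exogeneity and monotonicity, PN = (RR − 1) / RR = 1 − 1/RR.
PN = (1.9 − 1) / 1.9 = 0.9 / 1.9 ≈ 0.4737

PN ≈ 0.474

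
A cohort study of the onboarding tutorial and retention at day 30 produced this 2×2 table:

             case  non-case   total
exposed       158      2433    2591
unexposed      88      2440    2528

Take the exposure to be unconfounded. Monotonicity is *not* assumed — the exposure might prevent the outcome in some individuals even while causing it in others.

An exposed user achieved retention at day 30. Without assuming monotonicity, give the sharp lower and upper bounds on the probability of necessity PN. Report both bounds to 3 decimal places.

0.429 ≤ PN ≤ 1.000

p₁ = P(outcome | exposed) = 158/2591 = 0.06098
p₀ = P(outcome | unexposed) = 88/2528 = 0.03481
Under exogeneity alone the bounds on PN are max{0,(p₁−p₀)/p₁} ≤ PN ≤ min{1,(1−p₀)/p₁}.
  lower = (p₁ − p₀)/p₁ = 0.02617 / 0.06098 ≈ 0.4292
  upper = min{1, (1 − p₀)/p₁} = 0.96519 / 0.06098 ≈ 15.8279 → capped at 1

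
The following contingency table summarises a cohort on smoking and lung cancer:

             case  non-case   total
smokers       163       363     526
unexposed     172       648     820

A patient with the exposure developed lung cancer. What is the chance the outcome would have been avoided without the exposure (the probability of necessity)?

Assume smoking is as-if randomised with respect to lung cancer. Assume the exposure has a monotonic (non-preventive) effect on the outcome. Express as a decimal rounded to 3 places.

PN ≈ 0.323

p₁ = P(outcome | exposed) = 163/526 = 0.30989
p₀ = P(outcome | unexposed) = 172/820 = 0.20976
Under exogeneity and monotonicity, PN = (p₁ − p₀)/p₁.
PN = (0.30989 − 0.20976) / 0.30989 ≈ 0.3231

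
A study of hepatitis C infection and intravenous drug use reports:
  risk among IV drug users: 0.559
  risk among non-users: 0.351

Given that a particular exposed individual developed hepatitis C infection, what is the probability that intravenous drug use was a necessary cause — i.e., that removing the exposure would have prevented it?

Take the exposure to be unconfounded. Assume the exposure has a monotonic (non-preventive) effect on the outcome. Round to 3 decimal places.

Let p₁ = 0.559, p₀ = 0.351.
Under exogeneity and monotonicity, PN = (p₁ − p₀) / p₁.
PN = (0.559 − 0.351) / 0.559 = 0.208 / 0.559 ≈ 0.3721

PN ≈ 0.372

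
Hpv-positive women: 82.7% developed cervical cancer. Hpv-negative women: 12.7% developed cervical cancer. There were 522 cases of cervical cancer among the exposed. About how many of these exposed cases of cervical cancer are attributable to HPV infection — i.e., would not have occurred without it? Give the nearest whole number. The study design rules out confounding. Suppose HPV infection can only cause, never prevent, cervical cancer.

about 442 cases

p₁ = 0.827, p₀ = 0.127.
PN = (p₁ − p₀)/p₁ = (0.827 − 0.127) / 0.827 ≈ 0.84643.
Attributable cases ≈ PN × (exposed cases) = 0.84643 × 522 ≈ 441.84.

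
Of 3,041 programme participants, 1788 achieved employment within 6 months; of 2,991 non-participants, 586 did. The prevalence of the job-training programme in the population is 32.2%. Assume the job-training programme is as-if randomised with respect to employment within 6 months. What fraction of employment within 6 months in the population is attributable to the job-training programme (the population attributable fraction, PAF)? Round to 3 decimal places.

p₁ = P(outcome | exposed) = 1788/3041 = 0.58796
p₀ = P(outcome | unexposed) = 586/2991 = 0.19592
Overall risk P(Y=1) = π·p₁ + (1−π)·p₀ = 0.322×0.58796 + 0.678×0.19592 = 0.32216.
Under exogeneity, PAF = [P(Y=1) − p₀] / P(Y=1).
PAF = (0.32216 − 0.19592) / 0.32216 ≈ 0.3918

PAF ≈ 0.392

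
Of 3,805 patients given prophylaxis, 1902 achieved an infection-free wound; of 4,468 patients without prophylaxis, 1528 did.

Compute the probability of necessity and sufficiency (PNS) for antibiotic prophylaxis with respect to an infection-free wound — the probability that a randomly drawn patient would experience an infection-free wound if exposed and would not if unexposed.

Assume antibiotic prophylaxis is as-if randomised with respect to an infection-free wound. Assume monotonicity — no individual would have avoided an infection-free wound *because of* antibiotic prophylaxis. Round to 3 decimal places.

PNS ≈ 0.158

p₁ = P(outcome | exposed) = 1902/3805 = 0.49987
p₀ = P(outcome | unexposed) = 1528/4468 = 0.34199
Under exogeneity and monotonicity, PNS = p₁ − p₀.
PNS = 0.49987 − 0.34199 = 0.15788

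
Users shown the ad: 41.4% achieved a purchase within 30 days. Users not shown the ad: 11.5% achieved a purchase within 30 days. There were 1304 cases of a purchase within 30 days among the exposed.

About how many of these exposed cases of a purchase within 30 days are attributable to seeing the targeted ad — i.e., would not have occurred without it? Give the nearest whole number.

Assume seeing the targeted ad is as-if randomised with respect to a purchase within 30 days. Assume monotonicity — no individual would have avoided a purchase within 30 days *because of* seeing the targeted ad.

p₁ = 0.414, p₀ = 0.115.
PN = (p₁ − p₀)/p₁ = (0.414 − 0.115) / 0.414 ≈ 0.72222.
Attributable cases ≈ PN × (exposed cases) = 0.72222 × 1304 ≈ 941.78.

about 942 cases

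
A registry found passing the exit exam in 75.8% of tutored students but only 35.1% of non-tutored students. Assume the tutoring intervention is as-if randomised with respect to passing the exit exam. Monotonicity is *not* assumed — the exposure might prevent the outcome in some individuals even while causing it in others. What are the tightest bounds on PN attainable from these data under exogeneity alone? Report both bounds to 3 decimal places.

p₁ = 0.758, p₀ = 0.351.
Under exogeneity alone the bounds on PN are max{0,(p₁−p₀)/p₁} ≤ PN ≤ min{1,(1−p₀)/p₁}.
  lower = (p₁ − p₀)/p₁ = 0.407 / 0.758 ≈ 0.5369
  upper = min{1, (1 − p₀)/p₁} = 0.649 / 0.758 ≈ 0.8562

0.537 ≤ PN ≤ 0.856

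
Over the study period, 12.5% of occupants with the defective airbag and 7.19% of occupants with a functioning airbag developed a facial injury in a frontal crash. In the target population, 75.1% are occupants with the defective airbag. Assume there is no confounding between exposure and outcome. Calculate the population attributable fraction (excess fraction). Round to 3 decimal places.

p₁ = 0.125, p₀ = 0.0719.
Overall risk P(Y=1) = π·p₁ + (1−π)·p₀ = 0.751×0.125 + 0.249×0.0719 = 0.11178.
Under exogeneity, PAF = [P(Y=1) − p₀] / P(Y=1).
PAF = (0.11178 − 0.0719) / 0.11178 ≈ 0.3568

PAF ≈ 0.357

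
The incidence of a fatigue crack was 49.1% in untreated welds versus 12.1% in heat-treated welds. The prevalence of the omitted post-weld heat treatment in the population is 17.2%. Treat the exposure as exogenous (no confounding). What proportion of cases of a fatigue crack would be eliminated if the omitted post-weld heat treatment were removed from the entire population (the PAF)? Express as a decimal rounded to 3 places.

p₁ = 0.491, p₀ = 0.121.
Overall risk P(Y=1) = π·p₁ + (1−π)·p₀ = 0.172×0.491 + 0.828×0.121 = 0.18464.
Under exogeneity, PAF = [P(Y=1) − p₀] / P(Y=1).
PAF = (0.18464 − 0.121) / 0.18464 ≈ 0.3447

PAF ≈ 0.345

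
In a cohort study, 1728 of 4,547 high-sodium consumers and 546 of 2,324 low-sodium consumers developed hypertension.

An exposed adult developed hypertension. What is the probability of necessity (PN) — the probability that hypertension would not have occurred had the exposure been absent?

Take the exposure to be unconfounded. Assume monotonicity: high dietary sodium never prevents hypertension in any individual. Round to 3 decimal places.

p₁ = P(outcome | exposed) = 1728/4547 = 0.38003
p₀ = P(outcome | unexposed) = 546/2324 = 0.23494
Under exogeneity and monotonicity, PN = (p₁ − p₀) / p₁.
PN = (0.38003 − 0.23494) / 0.38003 = 0.14509 / 0.38003 ≈ 0.3818

PN ≈ 0.382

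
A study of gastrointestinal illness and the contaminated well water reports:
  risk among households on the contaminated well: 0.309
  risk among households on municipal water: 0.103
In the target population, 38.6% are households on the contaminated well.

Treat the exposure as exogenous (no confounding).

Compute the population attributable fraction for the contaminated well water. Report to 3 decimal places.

Let p₁ = 0.309, p₀ = 0.103.
Overall risk P(Y=1) = π·p₁ + (1−π)·p₀ = 0.386×0.309 + 0.614×0.103 = 0.18252.
Under exogeneity, PAF = [P(Y=1) − p₀] / P(Y=1).
PAF = (0.18252 − 0.103) / 0.18252 ≈ 0.4357

PAF ≈ 0.436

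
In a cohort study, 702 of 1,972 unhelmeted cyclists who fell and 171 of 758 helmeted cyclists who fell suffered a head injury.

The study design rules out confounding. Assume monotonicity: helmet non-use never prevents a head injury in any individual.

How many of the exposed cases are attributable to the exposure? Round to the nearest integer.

p₁ = P(outcome | exposed) = 702/1972 = 0.35598
p₀ = P(outcome | unexposed) = 171/758 = 0.22559
PN = (p₁ − p₀)/p₁ = (0.35598 − 0.22559) / 0.35598 ≈ 0.36628.
Attributable cases ≈ PN × (exposed cases) = 0.36628 × 702 ≈ 257.13.

about 257 cases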